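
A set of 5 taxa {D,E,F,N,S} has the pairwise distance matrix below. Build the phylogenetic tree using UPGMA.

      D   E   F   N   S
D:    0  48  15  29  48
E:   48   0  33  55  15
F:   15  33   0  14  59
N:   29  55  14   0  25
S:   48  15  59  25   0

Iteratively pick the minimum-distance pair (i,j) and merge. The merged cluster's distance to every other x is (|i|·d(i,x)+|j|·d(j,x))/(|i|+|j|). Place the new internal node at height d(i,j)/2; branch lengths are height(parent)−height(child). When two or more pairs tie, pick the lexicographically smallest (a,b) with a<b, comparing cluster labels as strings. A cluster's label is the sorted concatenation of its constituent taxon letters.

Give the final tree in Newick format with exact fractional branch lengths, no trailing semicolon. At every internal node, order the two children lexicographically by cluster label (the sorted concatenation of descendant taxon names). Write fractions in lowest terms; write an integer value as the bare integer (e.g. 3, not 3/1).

iteration 1: select F,N (d=14); attach at lengths (7, 7); label the merged cluster FN
  updated: d(D,FN)=22, d(E,FN)=44, d(FN,S)=42
iteration 2: select E,S (d=15); attach at lengths (15/2, 15/2); label the merged cluster ES
  updated: d(D,ES)=48, d(ES,FN)=43
iteration 3: select D,FN (d=22); attach at lengths (11, 4); label the merged cluster DFN
  updated: d(DFN,ES)=134/3
iteration 4: select DFN,ES (d=134/3); attach at lengths (34/3, 89/6); label the merged cluster DEFNS
final tree: ((D:11,(F:7,N:7):4):34/3,(E:15/2,S:15/2):89/6)
total length: 421/6

((D:11,(F:7,N:7):4):34/3,(E:15/2,S:15/2):89/6)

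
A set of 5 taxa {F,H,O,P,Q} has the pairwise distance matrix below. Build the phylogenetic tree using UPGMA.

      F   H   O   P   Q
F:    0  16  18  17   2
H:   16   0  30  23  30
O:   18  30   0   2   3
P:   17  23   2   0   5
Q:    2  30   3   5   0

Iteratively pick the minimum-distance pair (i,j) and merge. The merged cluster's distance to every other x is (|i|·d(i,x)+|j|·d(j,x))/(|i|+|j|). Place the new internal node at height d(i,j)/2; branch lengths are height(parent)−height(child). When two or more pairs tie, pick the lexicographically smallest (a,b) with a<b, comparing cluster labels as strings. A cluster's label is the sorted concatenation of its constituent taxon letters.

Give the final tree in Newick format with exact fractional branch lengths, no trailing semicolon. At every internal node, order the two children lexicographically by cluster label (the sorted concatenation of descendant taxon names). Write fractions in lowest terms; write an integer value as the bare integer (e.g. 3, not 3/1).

(((F:1,Q:1):35/8,(O:1,P:1):35/8):7,H:99/8)

1. join F+Q (d=2) ⇒ FQ; edges |F|=1, |Q|=1
  updated: d(FQ,H)=23, d(FQ,O)=21/2, d(FQ,P)=11
2. join O+P (d=2) ⇒ OP; edges |O|=1, |P|=1
  updated: d(FQ,OP)=43/4, d(H,OP)=53/2
3. join FQ+OP (d=43/4) ⇒ FOPQ; edges |FQ|=35/8, |OP|=35/8
  updated: d(FOPQ,H)=99/4
4. join FOPQ+H (d=99/4) ⇒ FHOPQ; edges |FOPQ|=7, |H|=99/8
final tree: (((F:1,Q:1):35/8,(O:1,P:1):35/8):7,H:99/8)
total length: 257/8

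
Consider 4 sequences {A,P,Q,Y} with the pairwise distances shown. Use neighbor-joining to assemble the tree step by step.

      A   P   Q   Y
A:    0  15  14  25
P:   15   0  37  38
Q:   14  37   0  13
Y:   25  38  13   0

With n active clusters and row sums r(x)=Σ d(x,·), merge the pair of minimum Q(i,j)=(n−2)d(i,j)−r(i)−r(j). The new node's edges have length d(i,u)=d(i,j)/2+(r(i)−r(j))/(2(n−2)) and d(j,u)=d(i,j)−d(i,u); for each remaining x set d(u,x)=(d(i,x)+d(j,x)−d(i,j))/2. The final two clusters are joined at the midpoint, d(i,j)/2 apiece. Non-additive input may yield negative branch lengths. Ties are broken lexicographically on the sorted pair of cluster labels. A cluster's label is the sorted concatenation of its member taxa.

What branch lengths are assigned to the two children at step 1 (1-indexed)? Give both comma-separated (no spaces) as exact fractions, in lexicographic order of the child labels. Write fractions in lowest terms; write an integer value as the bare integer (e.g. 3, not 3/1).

-3/2,33/2

1. join A+P (d=15, Q=-114) ⇒ AP; edges |A|=-3/2, |P|=33/2
  updated: d(AP,Q)=18, d(AP,Y)=24
2. join AP+Q (d=18, Q=-55) ⇒ APQ; edges |AP|=29/2, |Q|=7/2
  updated: d(APQ,Y)=19/2
3. join APQ+Y (d=19/2) ⇒ APQY; edges |APQ|=19/4, |Y|=19/4
final tree: (((A:-3/2,P:33/2):29/2,Q:7/2):19/4,Y:19/4)
total length: 85/2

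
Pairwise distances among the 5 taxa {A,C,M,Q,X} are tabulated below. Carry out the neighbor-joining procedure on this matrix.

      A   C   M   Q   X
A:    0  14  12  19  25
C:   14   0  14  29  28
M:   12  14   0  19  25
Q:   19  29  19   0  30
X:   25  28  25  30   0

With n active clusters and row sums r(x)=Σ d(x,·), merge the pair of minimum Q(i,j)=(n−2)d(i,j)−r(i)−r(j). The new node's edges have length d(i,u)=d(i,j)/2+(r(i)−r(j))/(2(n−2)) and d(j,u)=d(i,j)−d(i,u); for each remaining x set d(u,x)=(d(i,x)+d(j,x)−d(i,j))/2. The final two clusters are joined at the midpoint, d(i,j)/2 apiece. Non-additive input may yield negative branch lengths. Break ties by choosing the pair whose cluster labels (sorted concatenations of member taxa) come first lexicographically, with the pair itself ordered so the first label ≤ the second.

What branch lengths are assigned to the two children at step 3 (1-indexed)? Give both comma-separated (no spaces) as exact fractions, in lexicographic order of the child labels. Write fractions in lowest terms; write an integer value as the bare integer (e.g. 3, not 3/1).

1. join Q+X (d=30, Q=-115) ⇒ QX; edges |Q|=79/6, |X|=101/6
  updated: d(A,QX)=7, d(C,QX)=27/2, d(M,QX)=7
2. join A+C (d=14, Q=-93/2) ⇒ AC; edges |A|=39/8, |C|=73/8
  updated: d(AC,M)=6, d(AC,QX)=13/4
3. join AC+M (d=6, Q=-65/4) ⇒ ACM; edges |AC|=9/8, |M|=39/8
  updated: d(ACM,QX)=17/8
4. join ACM+QX (d=17/8) ⇒ ACMQX; edges |ACM|=17/16, |QX|=17/16
final tree: (((A:39/8,C:73/8):9/8,M:39/8):17/16,(Q:79/6,X:101/6):17/16)
total length: 417/8

9/8,39/8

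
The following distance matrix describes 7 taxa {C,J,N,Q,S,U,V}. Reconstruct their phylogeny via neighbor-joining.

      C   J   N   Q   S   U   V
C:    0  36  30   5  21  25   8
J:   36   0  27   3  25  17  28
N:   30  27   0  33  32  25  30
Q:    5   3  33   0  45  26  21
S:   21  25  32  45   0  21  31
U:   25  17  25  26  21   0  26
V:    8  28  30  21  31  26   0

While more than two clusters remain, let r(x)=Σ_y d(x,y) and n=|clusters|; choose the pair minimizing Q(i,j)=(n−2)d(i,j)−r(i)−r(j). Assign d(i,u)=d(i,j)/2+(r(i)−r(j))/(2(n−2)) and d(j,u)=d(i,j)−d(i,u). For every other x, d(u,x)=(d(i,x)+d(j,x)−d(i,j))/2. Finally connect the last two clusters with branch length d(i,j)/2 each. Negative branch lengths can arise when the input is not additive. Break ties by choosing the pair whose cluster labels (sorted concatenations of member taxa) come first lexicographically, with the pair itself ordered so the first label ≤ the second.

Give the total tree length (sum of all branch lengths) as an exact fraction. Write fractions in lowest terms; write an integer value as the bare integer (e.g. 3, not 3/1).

70

iteration 1: select J,Q (d=3, Q=-254); attach at lengths (9/5, 6/5); label the merged cluster JQ
  updated: d(C,JQ)=19, d(JQ,N)=57/2, d(JQ,S)=67/2, d(JQ,U)=20, d(JQ,V)=23
iteration 2: select C,V (d=8, Q=-189); attach at lengths (17/8, 47/8); label the merged cluster CV
  updated: d(CV,JQ)=17, d(CV,N)=26, d(CV,S)=22, d(CV,U)=43/2
iteration 3: select CV,JQ (d=17, Q=-269/2); attach at lengths (77/12, 127/12); label the merged cluster CJQV
  updated: d(CJQV,N)=75/4, d(CJQV,S)=77/4, d(CJQV,U)=49/4
iteration 4: select CJQV,N (d=75/4, Q=-177/2); attach at lengths (3, 63/4); label the merged cluster CJNQV
  updated: d(CJNQV,S)=65/4, d(CJNQV,U)=37/4
iteration 5: select CJNQV,S (d=65/4, Q=-93/2); attach at lengths (9/4, 14); label the merged cluster CJNQSV
  updated: d(CJNQSV,U)=7
iteration 6: select CJNQSV,U (d=7); attach at lengths (7/2, 7/2); label the merged cluster CJNQSUV
final tree: (((((C:17/8,V:47/8):77/12,(J:9/5,Q:6/5):127/12):3,N:63/4):9/4,S:14):7/2,U:7/2)
total length: 70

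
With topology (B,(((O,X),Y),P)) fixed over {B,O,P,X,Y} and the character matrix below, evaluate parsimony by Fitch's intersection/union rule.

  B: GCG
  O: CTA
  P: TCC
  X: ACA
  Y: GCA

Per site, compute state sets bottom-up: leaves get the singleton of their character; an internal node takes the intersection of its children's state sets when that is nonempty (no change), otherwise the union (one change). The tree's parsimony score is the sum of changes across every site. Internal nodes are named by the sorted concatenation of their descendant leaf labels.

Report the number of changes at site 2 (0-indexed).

2

OX@0: {C} ∪ {A} = {A,C} (union, +1)
OXY@0: {A,C} ∪ {G} = {A,C,G} (union, +1)
OPXY@0: {A,C,G} ∪ {T} = {A,C,G,T} (union, +1)
BOPXY@0: {G} ∩ {A,C,G,T} = {G} (intersection, +0)
OX@1: {T} ∪ {C} = {C,T} (union, +1)
OXY@1: {C,T} ∩ {C} = {C} (intersection, +0)
OPXY@1: {C} ∩ {C} = {C} (intersection, +0)
BOPXY@1: {C} ∩ {C} = {C} (intersection, +0)
OX@2: {A} ∩ {A} = {A} (intersection, +0)
OXY@2: {A} ∩ {A} = {A} (intersection, +0)
OPXY@2: {A} ∪ {C} = {A,C} (union, +1)
BOPXY@2: {G} ∪ {A,C} = {A,C,G} (union, +1)
per-site changes: [3, 1, 2]; total = 6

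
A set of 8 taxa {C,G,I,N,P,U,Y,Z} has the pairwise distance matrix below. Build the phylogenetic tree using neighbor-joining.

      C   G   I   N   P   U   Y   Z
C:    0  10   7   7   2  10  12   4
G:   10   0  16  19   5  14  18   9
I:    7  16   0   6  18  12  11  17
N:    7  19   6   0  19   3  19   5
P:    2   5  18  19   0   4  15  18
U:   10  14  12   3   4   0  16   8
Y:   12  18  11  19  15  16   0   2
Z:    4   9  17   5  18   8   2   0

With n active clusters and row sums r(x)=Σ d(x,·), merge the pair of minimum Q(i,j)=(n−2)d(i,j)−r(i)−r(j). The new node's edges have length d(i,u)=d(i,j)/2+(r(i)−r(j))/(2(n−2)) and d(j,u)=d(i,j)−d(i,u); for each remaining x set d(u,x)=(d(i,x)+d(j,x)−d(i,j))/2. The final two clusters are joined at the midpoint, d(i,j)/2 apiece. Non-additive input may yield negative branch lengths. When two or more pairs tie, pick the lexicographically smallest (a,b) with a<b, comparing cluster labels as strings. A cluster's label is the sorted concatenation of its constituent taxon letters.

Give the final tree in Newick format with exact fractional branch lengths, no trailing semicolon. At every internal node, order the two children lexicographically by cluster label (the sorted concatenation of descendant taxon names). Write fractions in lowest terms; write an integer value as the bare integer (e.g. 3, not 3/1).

((((C:-3/4,(G:19/5,P:6/5):17/4):33/16,(Y:7/2,Z:-3/2):87/16):33/16,I:83/16):37/32,(N:13/8,U:11/8):37/32)

1. join Y+Z (d=2, Q=-144) ⇒ YZ; edges |Y|=7/2, |Z|=-3/2
  updated: d(C,YZ)=7, d(G,YZ)=25/2, d(I,YZ)=13, d(N,YZ)=11, d(P,YZ)=31/2, d(U,YZ)=11
2. join G+P (d=5, Q=-115) ⇒ GP; edges |G|=19/5, |P|=6/5
  updated: d(C,GP)=7/2, d(GP,I)=29/2, d(GP,N)=33/2, d(GP,U)=13/2, d(GP,YZ)=23/2
3. join N+U (d=3, Q=-74) ⇒ NU; edges |N|=13/8, |U|=11/8
  updated: d(C,NU)=7, d(GP,NU)=10, d(I,NU)=15/2, d(NU,YZ)=19/2
4. join C+GP (d=7/2, Q=-107/2) ⇒ CGP; edges |C|=-3/4, |GP|=17/4
  updated: d(CGP,I)=9, d(CGP,NU)=27/4, d(CGP,YZ)=15/2
5. join CGP+YZ (d=15/2, Q=-153/4) ⇒ CGPYZ; edges |CGP|=33/16, |YZ|=87/16
  updated: d(CGPYZ,I)=29/4, d(CGPYZ,NU)=35/8
6. join CGPYZ+I (d=29/4, Q=-153/8) ⇒ CGIPYZ; edges |CGPYZ|=33/16, |I|=83/16
  updated: d(CGIPYZ,NU)=37/16
7. join CGIPYZ+NU (d=37/16) ⇒ CGINPUYZ; edges |CGIPYZ|=37/32, |NU|=37/32
final tree: ((((C:-3/4,(G:19/5,P:6/5):17/4):33/16,(Y:7/2,Z:-3/2):87/16):33/16,I:83/16):37/32,(N:13/8,U:11/8):37/32)
total length: 489/16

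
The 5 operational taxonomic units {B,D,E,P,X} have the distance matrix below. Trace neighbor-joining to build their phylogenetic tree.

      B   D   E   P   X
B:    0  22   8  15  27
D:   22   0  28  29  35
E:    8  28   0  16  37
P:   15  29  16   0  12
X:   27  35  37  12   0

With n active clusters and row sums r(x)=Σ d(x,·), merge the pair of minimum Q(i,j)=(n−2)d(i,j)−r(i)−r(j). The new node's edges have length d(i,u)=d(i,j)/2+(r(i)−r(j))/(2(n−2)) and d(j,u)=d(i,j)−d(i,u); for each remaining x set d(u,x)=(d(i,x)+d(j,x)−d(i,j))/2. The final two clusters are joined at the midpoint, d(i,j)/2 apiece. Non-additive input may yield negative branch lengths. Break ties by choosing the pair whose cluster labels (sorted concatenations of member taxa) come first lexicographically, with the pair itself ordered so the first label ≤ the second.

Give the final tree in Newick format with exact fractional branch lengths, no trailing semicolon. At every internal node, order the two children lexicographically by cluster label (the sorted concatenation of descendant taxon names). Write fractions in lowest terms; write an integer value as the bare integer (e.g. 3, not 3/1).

(((B:9/8,E:55/8):35/8,D:133/8):75/16,(P:-1/2,X:25/2):75/16)

1. join P+X (d=12, Q=-147) ⇒ PX; edges |P|=-1/2, |X|=25/2
  updated: d(B,PX)=15, d(D,PX)=26, d(E,PX)=41/2
2. join B+E (d=8, Q=-171/2) ⇒ BE; edges |B|=9/8, |E|=55/8
  updated: d(BE,D)=21, d(BE,PX)=55/4
3. join BE+D (d=21, Q=-243/4) ⇒ BDE; edges |BE|=35/8, |D|=133/8
  updated: d(BDE,PX)=75/8
4. join BDE+PX (d=75/8) ⇒ BDEPX; edges |BDE|=75/16, |PX|=75/16
final tree: (((B:9/8,E:55/8):35/8,D:133/8):75/16,(P:-1/2,X:25/2):75/16)
total length: 403/8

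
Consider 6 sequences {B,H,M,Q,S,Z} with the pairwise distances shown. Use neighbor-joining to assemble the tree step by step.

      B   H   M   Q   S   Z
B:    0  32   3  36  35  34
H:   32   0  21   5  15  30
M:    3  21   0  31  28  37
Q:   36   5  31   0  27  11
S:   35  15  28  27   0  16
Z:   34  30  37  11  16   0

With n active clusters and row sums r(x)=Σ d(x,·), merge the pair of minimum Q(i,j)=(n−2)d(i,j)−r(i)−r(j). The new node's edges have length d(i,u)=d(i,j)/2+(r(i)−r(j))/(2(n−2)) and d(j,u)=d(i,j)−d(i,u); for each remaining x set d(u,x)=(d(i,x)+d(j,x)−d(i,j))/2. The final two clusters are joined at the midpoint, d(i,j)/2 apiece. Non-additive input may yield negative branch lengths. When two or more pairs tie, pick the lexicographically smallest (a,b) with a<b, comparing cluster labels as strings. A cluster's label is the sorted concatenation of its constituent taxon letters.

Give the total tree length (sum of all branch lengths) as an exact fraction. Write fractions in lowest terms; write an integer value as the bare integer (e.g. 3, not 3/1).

433/8

iteration 1: select B,M (d=3, Q=-248); attach at lengths (4, -1); label the merged cluster BM
  updated: d(BM,H)=25, d(BM,Q)=32, d(BM,S)=30, d(BM,Z)=34
iteration 2: select H,Q (d=5, Q=-135); attach at lengths (5/2, 5/2); label the merged cluster HQ
  updated: d(BM,HQ)=26, d(HQ,S)=37/2, d(HQ,Z)=18
iteration 3: select BM,HQ (d=26, Q=-201/2); attach at lengths (159/8, 49/8); label the merged cluster BHMQ
  updated: d(BHMQ,S)=45/4, d(BHMQ,Z)=13
iteration 4: select BHMQ,S (d=45/4, Q=-161/4); attach at lengths (33/8, 57/8); label the merged cluster BHMQS
  updated: d(BHMQS,Z)=71/8
iteration 5: select BHMQS,Z (d=71/8); attach at lengths (71/16, 71/16); label the merged cluster BHMQSZ
final tree: ((((B:4,M:-1):159/8,(H:5/2,Q:5/2):49/8):33/8,S:57/8):71/16,Z:71/16)
total length: 433/8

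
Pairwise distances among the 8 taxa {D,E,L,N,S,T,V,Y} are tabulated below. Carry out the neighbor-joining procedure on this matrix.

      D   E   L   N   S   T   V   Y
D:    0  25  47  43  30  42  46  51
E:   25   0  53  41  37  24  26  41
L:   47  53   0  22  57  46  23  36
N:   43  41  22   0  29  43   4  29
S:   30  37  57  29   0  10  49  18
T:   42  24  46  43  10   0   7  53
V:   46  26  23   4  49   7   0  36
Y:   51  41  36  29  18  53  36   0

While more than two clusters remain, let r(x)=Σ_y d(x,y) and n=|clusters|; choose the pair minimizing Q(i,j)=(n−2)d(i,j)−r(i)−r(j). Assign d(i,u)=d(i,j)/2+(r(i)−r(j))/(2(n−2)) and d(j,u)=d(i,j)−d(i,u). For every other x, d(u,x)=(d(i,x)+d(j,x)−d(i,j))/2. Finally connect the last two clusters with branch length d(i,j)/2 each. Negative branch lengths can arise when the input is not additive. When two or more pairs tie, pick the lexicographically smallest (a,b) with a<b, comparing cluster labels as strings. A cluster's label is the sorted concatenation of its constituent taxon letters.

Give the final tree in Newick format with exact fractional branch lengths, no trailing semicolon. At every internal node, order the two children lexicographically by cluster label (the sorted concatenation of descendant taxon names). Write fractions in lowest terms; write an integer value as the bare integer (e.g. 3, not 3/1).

step 1: merge (S,T) at d=10, Q=-395; branch lengths S→65/12, T→55/12; new cluster ST
  updated: d(D,ST)=31, d(E,ST)=51/2, d(L,ST)=93/2, d(N,ST)=31, d(ST,V)=23, d(ST,Y)=61/2
step 2: merge (D,E) at d=25, Q=-659/2; branch lengths D→313/20, E→187/20; new cluster DE
  updated: d(DE,L)=75/2, d(DE,N)=59/2, d(DE,ST)=63/4, d(DE,V)=47/2, d(DE,Y)=67/2
step 3: merge (DE,ST) at d=63/4, Q=-447/2; branch lengths DE→7, ST→35/4; new cluster DEST
  updated: d(DEST,L)=273/8, d(DEST,N)=179/8, d(DEST,V)=123/8, d(DEST,Y)=193/8
step 4: merge (DEST,Y) at d=193/8, Q=-595/4; branch lengths DEST→173/24, Y→203/12; new cluster DESTY
  updated: d(DESTY,L)=23, d(DESTY,N)=109/8, d(DESTY,V)=109/8
step 5: merge (DESTY,L) at d=23, Q=-289/4; branch lengths DESTY→113/16, L→255/16; new cluster DELSTY
  updated: d(DELSTY,N)=101/16, d(DELSTY,V)=109/16
step 6: merge (DELSTY,N) at d=101/16, Q=-137/8; branch lengths DELSTY→73/16, N→7/4; new cluster DELNSTY
  updated: d(DELNSTY,V)=9/4
step 7: merge (DELNSTY,V) at d=9/4; branch lengths DELNSTY→9/8, V→9/8; new cluster DELNSTVY
final tree: ((((((D:313/20,E:187/20):7,(S:65/12,T:55/12):35/4):173/24,Y:203/12):113/16,L:255/16):73/16,N:7/4):9/8,V:9/8)
total length: 1703/16

((((((D:313/20,E:187/20):7,(S:65/12,T:55/12):35/4):173/24,Y:203/12):113/16,L:255/16):73/16,N:7/4):9/8,V:9/8)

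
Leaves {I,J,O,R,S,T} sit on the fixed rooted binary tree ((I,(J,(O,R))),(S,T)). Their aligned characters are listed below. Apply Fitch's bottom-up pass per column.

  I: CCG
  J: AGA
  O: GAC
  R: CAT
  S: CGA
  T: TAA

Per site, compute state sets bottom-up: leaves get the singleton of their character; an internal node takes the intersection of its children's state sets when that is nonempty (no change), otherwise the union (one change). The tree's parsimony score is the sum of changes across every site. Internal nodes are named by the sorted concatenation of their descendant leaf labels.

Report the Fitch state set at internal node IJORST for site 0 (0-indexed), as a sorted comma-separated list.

C

site 0, node OR: O={G} ∪ R={C} → {C,G} (+1)
site 0, node JOR: J={A} ∪ OR={C,G} → {A,C,G} (+1)
site 0, node IJOR: I={C} ∩ JOR={A,C,G} → {C} (+0)
site 0, node ST: S={C} ∪ T={T} → {C,T} (+1)
site 0, node IJORST: IJOR={C} ∩ ST={C,T} → {C} (+0)
site 1, node OR: O={A} ∩ R={A} → {A} (+0)
site 1, node JOR: J={G} ∪ OR={A} → {A,G} (+1)
site 1, node IJOR: I={C} ∪ JOR={A,G} → {A,C,G} (+1)
site 1, node ST: S={G} ∪ T={A} → {A,G} (+1)
site 1, node IJORST: IJOR={A,C,G} ∩ ST={A,G} → {A,G} (+0)
site 2, node OR: O={C} ∪ R={T} → {C,T} (+1)
site 2, node JOR: J={A} ∪ OR={C,T} → {A,C,T} (+1)
site 2, node IJOR: I={G} ∪ JOR={A,C,T} → {A,C,G,T} (+1)
site 2, node ST: S={A} ∩ T={A} → {A} (+0)
site 2, node IJORST: IJOR={A,C,G,T} ∩ ST={A} → {A} (+0)
per-site changes: [3, 3, 3]; total = 9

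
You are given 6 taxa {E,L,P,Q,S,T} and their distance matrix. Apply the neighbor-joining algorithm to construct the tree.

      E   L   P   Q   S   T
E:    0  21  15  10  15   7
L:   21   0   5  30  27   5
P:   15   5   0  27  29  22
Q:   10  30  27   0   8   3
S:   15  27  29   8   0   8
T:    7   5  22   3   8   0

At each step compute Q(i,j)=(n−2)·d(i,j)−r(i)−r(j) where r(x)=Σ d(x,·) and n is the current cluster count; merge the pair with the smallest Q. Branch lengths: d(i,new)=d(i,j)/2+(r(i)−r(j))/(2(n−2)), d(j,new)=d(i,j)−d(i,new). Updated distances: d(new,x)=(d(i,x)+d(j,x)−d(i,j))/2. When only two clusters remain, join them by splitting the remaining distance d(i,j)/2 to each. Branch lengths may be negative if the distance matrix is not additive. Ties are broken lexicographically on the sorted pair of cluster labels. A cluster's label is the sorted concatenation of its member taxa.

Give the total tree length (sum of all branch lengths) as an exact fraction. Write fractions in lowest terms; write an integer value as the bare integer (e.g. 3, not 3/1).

537/16

1. join L+P (d=5, Q=-166) ⇒ LP; edges |L|=5/4, |P|=15/4
  updated: d(E,LP)=31/2, d(LP,Q)=26, d(LP,S)=51/2, d(LP,T)=11
2. join Q+S (d=8, Q=-159/2) ⇒ QS; edges |Q|=29/12, |S|=67/12
  updated: d(E,QS)=17/2, d(LP,QS)=87/4, d(QS,T)=3/2
3. join E+LP (d=31/2, Q=-193/4) ⇒ ELP; edges |E|=55/16, |LP|=193/16
  updated: d(ELP,QS)=59/8, d(ELP,T)=5/4
4. join ELP+QS (d=59/8, Q=-81/8) ⇒ ELPQS; edges |ELP|=57/16, |QS|=61/16
  updated: d(ELPQS,T)=-37/16
5. join ELPQS+T (d=-37/16) ⇒ ELPQST; edges |ELPQS|=-37/32, |T|=-37/32
final tree: (((E:55/16,(L:5/4,P:15/4):193/16):57/16,(Q:29/12,S:67/12):61/16):-37/32,T:-37/32)
total length: 537/16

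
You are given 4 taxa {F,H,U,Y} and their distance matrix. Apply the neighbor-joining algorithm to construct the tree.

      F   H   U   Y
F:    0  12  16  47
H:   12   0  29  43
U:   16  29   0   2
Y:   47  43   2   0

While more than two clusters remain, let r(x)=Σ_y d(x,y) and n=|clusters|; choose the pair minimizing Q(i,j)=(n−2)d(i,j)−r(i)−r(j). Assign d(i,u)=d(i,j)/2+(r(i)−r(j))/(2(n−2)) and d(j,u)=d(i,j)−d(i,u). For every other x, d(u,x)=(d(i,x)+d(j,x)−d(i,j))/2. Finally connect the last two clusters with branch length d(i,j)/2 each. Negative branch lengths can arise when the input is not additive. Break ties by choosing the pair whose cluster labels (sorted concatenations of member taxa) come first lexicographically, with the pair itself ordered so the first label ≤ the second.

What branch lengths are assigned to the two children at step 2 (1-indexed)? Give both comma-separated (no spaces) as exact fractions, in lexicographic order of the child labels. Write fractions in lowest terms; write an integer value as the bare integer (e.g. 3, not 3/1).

107/4,-41/4

1. join F+H (d=12, Q=-135) ⇒ FH; edges |F|=15/4, |H|=33/4
  updated: d(FH,U)=33/2, d(FH,Y)=39
2. join FH+U (d=33/2, Q=-115/2) ⇒ FHU; edges |FH|=107/4, |U|=-41/4
  updated: d(FHU,Y)=49/4
3. join FHU+Y (d=49/4) ⇒ FHUY; edges |FHU|=49/8, |Y|=49/8
final tree: (((F:15/4,H:33/4):107/4,U:-41/4):49/8,Y:49/8)
total length: 163/4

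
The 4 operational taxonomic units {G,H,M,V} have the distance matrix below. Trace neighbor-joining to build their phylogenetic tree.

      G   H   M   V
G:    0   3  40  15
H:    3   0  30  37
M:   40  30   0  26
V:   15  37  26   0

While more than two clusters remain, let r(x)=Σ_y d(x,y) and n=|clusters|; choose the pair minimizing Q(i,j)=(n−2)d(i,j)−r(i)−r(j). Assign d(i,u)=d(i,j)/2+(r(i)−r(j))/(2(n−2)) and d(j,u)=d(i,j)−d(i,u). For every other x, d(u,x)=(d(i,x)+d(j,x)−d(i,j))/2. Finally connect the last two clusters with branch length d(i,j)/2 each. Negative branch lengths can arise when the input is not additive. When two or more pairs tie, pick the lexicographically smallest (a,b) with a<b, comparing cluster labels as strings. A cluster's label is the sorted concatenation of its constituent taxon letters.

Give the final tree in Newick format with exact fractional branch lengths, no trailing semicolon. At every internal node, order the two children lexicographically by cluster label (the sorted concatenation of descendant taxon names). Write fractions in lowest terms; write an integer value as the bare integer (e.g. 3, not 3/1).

1. join G+H (d=3, Q=-122) ⇒ GH; edges |G|=-3/2, |H|=9/2
  updated: d(GH,M)=67/2, d(GH,V)=49/2
2. join GH+M (d=67/2, Q=-84) ⇒ GHM; edges |GH|=16, |M|=35/2
  updated: d(GHM,V)=17/2
3. join GHM+V (d=17/2) ⇒ GHMV; edges |GHM|=17/4, |V|=17/4
final tree: (((G:-3/2,H:9/2):16,M:35/2):17/4,V:17/4)
total length: 45

(((G:-3/2,H:9/2):16,M:35/2):17/4,V:17/4)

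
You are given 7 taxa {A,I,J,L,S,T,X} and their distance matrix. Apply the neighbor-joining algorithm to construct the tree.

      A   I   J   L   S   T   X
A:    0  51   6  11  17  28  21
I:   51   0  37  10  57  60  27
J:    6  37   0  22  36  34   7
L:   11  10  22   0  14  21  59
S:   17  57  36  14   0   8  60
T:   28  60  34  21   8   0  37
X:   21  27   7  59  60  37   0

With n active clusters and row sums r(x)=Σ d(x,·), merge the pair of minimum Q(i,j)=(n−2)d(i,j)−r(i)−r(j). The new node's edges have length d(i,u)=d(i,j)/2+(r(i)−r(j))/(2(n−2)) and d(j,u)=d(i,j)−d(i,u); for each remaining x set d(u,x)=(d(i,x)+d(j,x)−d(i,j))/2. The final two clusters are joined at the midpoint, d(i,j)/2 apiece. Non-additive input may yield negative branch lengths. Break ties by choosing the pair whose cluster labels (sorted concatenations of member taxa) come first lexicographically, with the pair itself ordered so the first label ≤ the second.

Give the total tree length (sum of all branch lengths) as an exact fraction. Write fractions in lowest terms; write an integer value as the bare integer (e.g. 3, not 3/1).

step 1: merge (S,T) at d=8, Q=-340; branch lengths S→22/5, T→18/5; new cluster ST
  updated: d(A,ST)=37/2, d(I,ST)=109/2, d(J,ST)=31, d(L,ST)=27/2, d(ST,X)=89/2
step 2: merge (I,L) at d=10, Q=-255; branch lengths I→13, L→-3; new cluster IL
  updated: d(A,IL)=26, d(IL,J)=49/2, d(IL,ST)=29, d(IL,X)=38
step 3: merge (J,X) at d=7, Q=-158; branch lengths J→-7/2, X→21/2; new cluster JX
  updated: d(A,JX)=10, d(IL,JX)=111/4, d(JX,ST)=137/4
step 4: merge (A,JX) at d=10, Q=-213/2; branch lengths A→5/8, JX→75/8; new cluster AJX
  updated: d(AJX,IL)=175/8, d(AJX,ST)=171/8
step 5: merge (AJX,IL) at d=175/8, Q=-289/4; branch lengths AJX→57/8, IL→59/4; new cluster AIJLX
  updated: d(AIJLX,ST)=57/4
step 6: merge (AIJLX,ST) at d=57/4; branch lengths AIJLX→57/8, ST→57/8; new cluster AIJLSTX
final tree: (((A:5/8,(J:-7/2,X:21/2):75/8):57/8,(I:13,L:-3):59/4):57/8,(S:22/5,T:18/5):57/8)
total length: 569/8

569/8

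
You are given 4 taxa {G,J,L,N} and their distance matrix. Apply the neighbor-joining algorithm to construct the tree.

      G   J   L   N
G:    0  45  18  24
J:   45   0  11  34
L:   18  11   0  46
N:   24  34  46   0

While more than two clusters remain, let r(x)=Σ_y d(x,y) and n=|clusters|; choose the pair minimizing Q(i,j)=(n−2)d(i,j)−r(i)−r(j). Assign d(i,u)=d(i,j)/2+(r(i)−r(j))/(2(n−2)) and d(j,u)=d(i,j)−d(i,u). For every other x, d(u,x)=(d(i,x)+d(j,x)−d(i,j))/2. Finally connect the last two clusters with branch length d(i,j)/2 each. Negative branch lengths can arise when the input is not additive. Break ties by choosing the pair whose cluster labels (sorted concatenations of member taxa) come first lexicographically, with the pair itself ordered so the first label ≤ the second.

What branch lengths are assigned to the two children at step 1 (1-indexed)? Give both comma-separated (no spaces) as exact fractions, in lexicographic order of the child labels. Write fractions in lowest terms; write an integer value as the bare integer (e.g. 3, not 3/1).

1. join G+N (d=24, Q=-143) ⇒ GN; edges |G|=31/4, |N|=65/4
  updated: d(GN,J)=55/2, d(GN,L)=20
2. join GN+J (d=55/2, Q=-117/2) ⇒ GJN; edges |GN|=73/4, |J|=37/4
  updated: d(GJN,L)=7/4
3. join GJN+L (d=7/4) ⇒ GJLN; edges |GJN|=7/8, |L|=7/8
final tree: (((G:31/4,N:65/4):73/4,J:37/4):7/8,L:7/8)
total length: 213/4

31/4,65/4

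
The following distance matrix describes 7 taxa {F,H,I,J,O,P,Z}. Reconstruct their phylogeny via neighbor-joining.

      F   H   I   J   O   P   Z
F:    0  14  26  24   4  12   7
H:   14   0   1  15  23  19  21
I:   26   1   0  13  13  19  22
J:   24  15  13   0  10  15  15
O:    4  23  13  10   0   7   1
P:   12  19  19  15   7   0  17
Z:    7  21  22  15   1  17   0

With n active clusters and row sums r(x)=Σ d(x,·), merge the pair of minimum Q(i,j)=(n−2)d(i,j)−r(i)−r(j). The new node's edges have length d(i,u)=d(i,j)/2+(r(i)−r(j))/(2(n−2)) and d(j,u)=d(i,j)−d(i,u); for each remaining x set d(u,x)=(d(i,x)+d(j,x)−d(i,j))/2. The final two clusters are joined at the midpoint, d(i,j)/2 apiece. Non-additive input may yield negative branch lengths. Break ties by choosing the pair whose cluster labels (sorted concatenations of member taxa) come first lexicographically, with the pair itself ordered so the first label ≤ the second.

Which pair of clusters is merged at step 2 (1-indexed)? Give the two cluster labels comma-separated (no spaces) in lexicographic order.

1. join H+I (d=1, Q=-182) ⇒ HI; edges |H|=2/5, |I|=3/5
  updated: d(F,HI)=39/2, d(HI,J)=27/2, d(HI,O)=35/2, d(HI,P)=37/2, d(HI,Z)=21
2. join HI+J (d=27/2, Q=-227/2) ⇒ HIJ; edges |HI|=133/16, |J|=83/16
  updated: d(F,HIJ)=15, d(HIJ,O)=7, d(HIJ,P)=10, d(HIJ,Z)=45/4
3. join HIJ+P (d=10, Q=-237/4) ⇒ HIJP; edges |HIJ|=109/24, |P|=131/24
  updated: d(F,HIJP)=17/2, d(HIJP,O)=2, d(HIJP,Z)=73/8
4. join F+Z (d=7, Q=-181/8) ⇒ FZ; edges |F|=131/32, |Z|=93/32
  updated: d(FZ,HIJP)=85/16, d(FZ,O)=-1
5. join FZ+HIJP (d=85/16, Q=-101/16) ⇒ FHIJPZ; edges |FZ|=37/32, |HIJP|=133/32
  updated: d(FHIJPZ,O)=-69/32
6. join FHIJPZ+O (d=-69/32) ⇒ FHIJOPZ; edges |FHIJPZ|=-69/64, |O|=-69/64
final tree: (((F:131/32,Z:93/32):37/32,(((H:2/5,I:3/5):133/16,J:83/16):109/24,P:131/24):133/32):-69/64,O:-69/64)
total length: 1109/32

HI,J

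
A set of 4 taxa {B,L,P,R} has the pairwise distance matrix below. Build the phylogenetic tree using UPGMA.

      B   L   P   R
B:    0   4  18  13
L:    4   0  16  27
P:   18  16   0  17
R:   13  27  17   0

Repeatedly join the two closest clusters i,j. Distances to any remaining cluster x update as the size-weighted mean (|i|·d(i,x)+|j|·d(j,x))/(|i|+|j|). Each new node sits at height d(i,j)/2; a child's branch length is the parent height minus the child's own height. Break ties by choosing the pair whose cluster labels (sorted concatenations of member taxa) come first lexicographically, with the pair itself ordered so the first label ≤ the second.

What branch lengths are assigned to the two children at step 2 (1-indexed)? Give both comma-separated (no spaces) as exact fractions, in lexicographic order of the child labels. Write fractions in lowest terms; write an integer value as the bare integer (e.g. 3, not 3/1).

13/2,17/2

1. join B+L (d=4) ⇒ BL; edges |B|=2, |L|=2
  updated: d(BL,P)=17, d(BL,R)=20
2. join BL+P (d=17) ⇒ BLP; edges |BL|=13/2, |P|=17/2
  updated: d(BLP,R)=19
3. join BLP+R (d=19) ⇒ BLPR; edges |BLP|=1, |R|=19/2
final tree: (((B:2,L:2):13/2,P:17/2):1,R:19/2)
total length: 59/2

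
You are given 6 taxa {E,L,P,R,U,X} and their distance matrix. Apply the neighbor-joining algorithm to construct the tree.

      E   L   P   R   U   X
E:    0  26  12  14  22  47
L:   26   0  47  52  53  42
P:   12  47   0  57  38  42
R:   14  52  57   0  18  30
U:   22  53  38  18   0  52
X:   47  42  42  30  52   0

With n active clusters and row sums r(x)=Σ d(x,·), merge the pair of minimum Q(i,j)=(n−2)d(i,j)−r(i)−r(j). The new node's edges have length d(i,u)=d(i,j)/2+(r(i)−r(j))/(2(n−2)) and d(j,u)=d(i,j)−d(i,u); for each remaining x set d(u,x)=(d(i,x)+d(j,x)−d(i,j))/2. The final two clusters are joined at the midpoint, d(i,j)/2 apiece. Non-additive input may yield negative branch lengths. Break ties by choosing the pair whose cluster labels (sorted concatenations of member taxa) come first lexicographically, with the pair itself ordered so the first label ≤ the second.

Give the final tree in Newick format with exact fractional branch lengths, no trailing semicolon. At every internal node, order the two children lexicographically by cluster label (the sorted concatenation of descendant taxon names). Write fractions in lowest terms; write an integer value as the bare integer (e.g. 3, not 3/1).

((((E:-19/12,P:163/12):29/4,(R:15/2,U:21/2):21/2):25/4,L:175/8):161/16,X:161/16)

step 1: merge (R,U) at d=18, Q=-282; branch lengths R→15/2, U→21/2; new cluster RU
  updated: d(E,RU)=9, d(L,RU)=87/2, d(P,RU)=77/2, d(RU,X)=32
step 2: merge (E,P) at d=12, Q=-395/2; branch lengths E→-19/12, P→163/12; new cluster EP
  updated: d(EP,L)=61/2, d(EP,RU)=71/4, d(EP,X)=77/2
step 3: merge (EP,RU) at d=71/4, Q=-289/2; branch lengths EP→29/4, RU→21/2; new cluster EPRU
  updated: d(EPRU,L)=225/8, d(EPRU,X)=211/8
step 4: merge (EPRU,L) at d=225/8, Q=-193/2; branch lengths EPRU→25/4, L→175/8; new cluster ELPRU
  updated: d(ELPRU,X)=161/8
step 5: merge (ELPRU,X) at d=161/8; branch lengths ELPRU→161/16, X→161/16; new cluster ELPRUX
final tree: ((((E:-19/12,P:163/12):29/4,(R:15/2,U:21/2):21/2):25/4,L:175/8):161/16,X:161/16)
total length: 96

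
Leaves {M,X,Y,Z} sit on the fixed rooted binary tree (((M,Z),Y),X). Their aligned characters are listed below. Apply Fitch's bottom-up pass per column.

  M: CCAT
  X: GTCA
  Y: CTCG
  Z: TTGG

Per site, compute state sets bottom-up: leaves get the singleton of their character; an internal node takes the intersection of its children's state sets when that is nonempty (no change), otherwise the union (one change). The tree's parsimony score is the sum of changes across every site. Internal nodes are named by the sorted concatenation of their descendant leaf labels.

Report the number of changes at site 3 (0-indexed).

2

[col 0] MZ: children M:{C}, Z:{T} ∪→ {C,T}; cost 1
[col 0] MYZ: children MZ:{C,T}, Y:{C} ∩→ {C}; cost 0
[col 0] MXYZ: children MYZ:{C}, X:{G} ∪→ {C,G}; cost 1
[col 1] MZ: children M:{C}, Z:{T} ∪→ {C,T}; cost 1
[col 1] MYZ: children MZ:{C,T}, Y:{T} ∩→ {T}; cost 0
[col 1] MXYZ: children MYZ:{T}, X:{T} ∩→ {T}; cost 0
[col 2] MZ: children M:{A}, Z:{G} ∪→ {A,G}; cost 1
[col 2] MYZ: children MZ:{A,G}, Y:{C} ∪→ {A,C,G}; cost 1
[col 2] MXYZ: children MYZ:{A,C,G}, X:{C} ∩→ {C}; cost 0
[col 3] MZ: children M:{T}, Z:{G} ∪→ {G,T}; cost 1
[col 3] MYZ: children MZ:{G,T}, Y:{G} ∩→ {G}; cost 0
[col 3] MXYZ: children MYZ:{G}, X:{A} ∪→ {A,G}; cost 1
per-site changes: [2, 1, 2, 2]; total = 7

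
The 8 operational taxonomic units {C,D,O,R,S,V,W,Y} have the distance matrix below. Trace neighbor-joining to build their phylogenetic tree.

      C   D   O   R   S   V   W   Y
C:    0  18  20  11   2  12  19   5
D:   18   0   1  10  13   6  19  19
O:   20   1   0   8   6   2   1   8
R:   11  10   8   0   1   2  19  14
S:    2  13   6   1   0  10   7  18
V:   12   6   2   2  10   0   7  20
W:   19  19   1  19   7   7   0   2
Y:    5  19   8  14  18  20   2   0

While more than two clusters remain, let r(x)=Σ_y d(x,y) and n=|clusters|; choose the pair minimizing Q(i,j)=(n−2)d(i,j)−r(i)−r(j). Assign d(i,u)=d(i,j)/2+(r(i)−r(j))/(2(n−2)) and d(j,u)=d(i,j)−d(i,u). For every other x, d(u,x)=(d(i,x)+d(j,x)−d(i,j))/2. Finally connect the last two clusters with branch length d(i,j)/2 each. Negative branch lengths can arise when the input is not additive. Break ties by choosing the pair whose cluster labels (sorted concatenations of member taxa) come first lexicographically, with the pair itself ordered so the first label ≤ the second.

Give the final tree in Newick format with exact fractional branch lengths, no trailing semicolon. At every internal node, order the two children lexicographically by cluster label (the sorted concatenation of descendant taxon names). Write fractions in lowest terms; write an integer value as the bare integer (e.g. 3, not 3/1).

(((((C:81/20,S:-41/20):125/32,R:35/32):199/64,V:25/64):95/64,D:297/64):199/128,(O:-53/16,(W:0,Y:2):109/16):199/128)

iteration 1: select W,Y (d=2, Q=-148); attach at lengths (0, 2); label the merged cluster WY
  updated: d(C,WY)=11, d(D,WY)=18, d(O,WY)=7/2, d(R,WY)=31/2, d(S,WY)=23/2, d(V,WY)=25/2
iteration 2: select C,S (d=2, Q=-215/2); attach at lengths (81/20, -41/20); label the merged cluster CS
  updated: d(CS,D)=29/2, d(CS,O)=12, d(CS,R)=5, d(CS,V)=10, d(CS,WY)=41/4
iteration 3: select CS,R (d=5, Q=-289/4); attach at lengths (125/32, 35/32); label the merged cluster CRS
  updated: d(CRS,D)=39/4, d(CRS,O)=15/2, d(CRS,V)=7/2, d(CRS,WY)=83/8
iteration 4: select O,WY (d=7/2, Q=-383/8); attach at lengths (-53/16, 109/16); label the merged cluster OWY
  updated: d(CRS,OWY)=115/16, d(D,OWY)=31/4, d(OWY,V)=11/2
iteration 5: select CRS,V (d=7/2, Q=-455/16); attach at lengths (199/64, 25/64); label the merged cluster CRSV
  updated: d(CRSV,D)=49/8, d(CRSV,OWY)=147/32
iteration 6: select CRSV,D (d=49/8, Q=-591/32); attach at lengths (95/64, 297/64); label the merged cluster CDRSV
  updated: d(CDRSV,OWY)=199/64
iteration 7: select CDRSV,OWY (d=199/64); attach at lengths (199/128, 199/128); label the merged cluster CDORSVWY
final tree: (((((C:81/20,S:-41/20):125/32,R:35/32):199/64,V:25/64):95/64,D:297/64):199/128,(O:-53/16,(W:0,Y:2):109/16):199/128)
total length: 1615/64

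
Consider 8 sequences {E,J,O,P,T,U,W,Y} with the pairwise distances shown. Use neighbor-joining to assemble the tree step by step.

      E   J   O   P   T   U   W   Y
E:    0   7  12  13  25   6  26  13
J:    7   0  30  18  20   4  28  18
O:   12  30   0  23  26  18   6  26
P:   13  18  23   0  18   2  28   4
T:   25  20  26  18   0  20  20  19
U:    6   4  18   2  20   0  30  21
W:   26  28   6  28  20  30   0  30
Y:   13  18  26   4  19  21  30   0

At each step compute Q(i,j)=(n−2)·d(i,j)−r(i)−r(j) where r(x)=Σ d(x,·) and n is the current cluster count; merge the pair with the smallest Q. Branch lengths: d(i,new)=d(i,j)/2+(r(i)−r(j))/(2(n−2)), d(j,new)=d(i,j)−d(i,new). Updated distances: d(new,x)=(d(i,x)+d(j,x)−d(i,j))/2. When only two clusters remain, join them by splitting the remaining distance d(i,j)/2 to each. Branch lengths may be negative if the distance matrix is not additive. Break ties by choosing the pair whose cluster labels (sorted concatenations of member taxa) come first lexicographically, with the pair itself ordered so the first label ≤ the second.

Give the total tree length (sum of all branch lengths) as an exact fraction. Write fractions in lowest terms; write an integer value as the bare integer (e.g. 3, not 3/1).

step 1: merge (O,W) at d=6, Q=-273; branch lengths O→3/4, W→21/4; new cluster OW
  updated: d(E,OW)=16, d(J,OW)=26, d(OW,P)=45/2, d(OW,T)=20, d(OW,U)=21, d(OW,Y)=25
step 2: merge (P,Y) at d=4, Q=-315/2; branch lengths P→-1/4, Y→17/4; new cluster PY
  updated: d(E,PY)=11, d(J,PY)=16, d(OW,PY)=87/4, d(PY,T)=33/2, d(PY,U)=19/2
step 3: merge (OW,T) at d=20, Q=-505/4; branch lengths OW→333/32, T→307/32; new cluster OTW
  updated: d(E,OTW)=21/2, d(J,OTW)=13, d(OTW,PY)=73/8, d(OTW,U)=21/2
step 4: merge (OTW,PY) at d=73/8, Q=-491/8; branch lengths OTW→199/48, PY→239/48; new cluster OPTWY
  updated: d(E,OPTWY)=99/16, d(J,OPTWY)=159/16, d(OPTWY,U)=87/16
step 5: merge (E,OPTWY) at d=99/16, Q=-227/8; branch lengths E→5/2, OPTWY→59/16; new cluster EOPTWY
  updated: d(EOPTWY,J)=43/8, d(EOPTWY,U)=21/8
step 6: merge (EOPTWY,J) at d=43/8, Q=-12; branch lengths EOPTWY→2, J→27/8; new cluster EJOPTWY
  updated: d(EJOPTWY,U)=5/8
step 7: merge (EJOPTWY,U) at d=5/8; branch lengths EJOPTWY→5/16, U→5/16; new cluster EJOPTUWY
final tree: (((E:5/2,(((O:3/4,W:21/4):333/32,T:307/32):199/48,(P:-1/4,Y:17/4):239/48):59/16):2,J:27/8):5/16,U:5/16)
total length: 821/16

821/16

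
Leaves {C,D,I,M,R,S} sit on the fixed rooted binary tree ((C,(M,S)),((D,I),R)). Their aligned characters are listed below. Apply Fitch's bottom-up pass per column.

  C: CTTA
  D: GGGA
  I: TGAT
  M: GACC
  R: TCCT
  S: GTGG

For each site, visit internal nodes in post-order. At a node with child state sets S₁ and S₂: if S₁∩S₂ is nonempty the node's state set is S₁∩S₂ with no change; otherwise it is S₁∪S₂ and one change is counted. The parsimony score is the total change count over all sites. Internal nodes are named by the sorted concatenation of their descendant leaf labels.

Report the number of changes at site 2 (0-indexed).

site 0, node MS: M={G} ∩ S={G} → {G} (+0)
site 0, node CMS: C={C} ∪ MS={G} → {C,G} (+1)
site 0, node DI: D={G} ∪ I={T} → {G,T} (+1)
site 0, node DIR: DI={G,T} ∩ R={T} → {T} (+0)
site 0, node CDIMRS: CMS={C,G} ∪ DIR={T} → {C,G,T} (+1)
site 1, node MS: M={A} ∪ S={T} → {A,T} (+1)
site 1, node CMS: C={T} ∩ MS={A,T} → {T} (+0)
site 1, node DI: D={G} ∩ I={G} → {G} (+0)
site 1, node DIR: DI={G} ∪ R={C} → {C,G} (+1)
site 1, node CDIMRS: CMS={T} ∪ DIR={C,G} → {C,G,T} (+1)
site 2, node MS: M={C} ∪ S={G} → {C,G} (+1)
site 2, node CMS: C={T} ∪ MS={C,G} → {C,G,T} (+1)
site 2, node DI: D={G} ∪ I={A} → {A,G} (+1)
site 2, node DIR: DI={A,G} ∪ R={C} → {A,C,G} (+1)
site 2, node CDIMRS: CMS={C,G,T} ∩ DIR={A,C,G} → {C,G} (+0)
site 3, node MS: M={C} ∪ S={G} → {C,G} (+1)
site 3, node CMS: C={A} ∪ MS={C,G} → {A,C,G} (+1)
site 3, node DI: D={A} ∪ I={T} → {A,T} (+1)
site 3, node DIR: DI={A,T} ∩ R={T} → {T} (+0)
site 3, node CDIMRS: CMS={A,C,G} ∪ DIR={T} → {A,C,G,T} (+1)
per-site changes: [3, 3, 4, 4]; total = 14

4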